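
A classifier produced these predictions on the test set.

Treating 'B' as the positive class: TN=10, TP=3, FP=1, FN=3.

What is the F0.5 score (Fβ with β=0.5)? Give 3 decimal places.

Fβ = (1+β²)·TP / ((1+β²)·TP + β²·FN + FP), with β²=1/4
= 1.25·3 / (1.25·3 + 0.25·3 + 1) = 0.682

0.682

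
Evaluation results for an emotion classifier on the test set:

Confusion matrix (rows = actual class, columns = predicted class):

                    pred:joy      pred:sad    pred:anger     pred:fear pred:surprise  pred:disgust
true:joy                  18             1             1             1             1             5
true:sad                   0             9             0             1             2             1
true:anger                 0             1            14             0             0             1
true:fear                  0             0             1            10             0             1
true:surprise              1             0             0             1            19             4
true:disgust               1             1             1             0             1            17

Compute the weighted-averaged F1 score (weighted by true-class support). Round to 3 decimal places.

0.766

Per-class F1 score (2·TP/(2·TP+FP+FN)):
  joy: TP=18, FP=0+0+0+1+1=2, FN=1+1+1+1+5=9 → 36/47 = 0.7660
  sad: TP=9, FP=1+1+0+0+1=3, FN=0+0+1+2+1=4 → 18/25 = 0.7200
  anger: TP=14, FP=1+0+1+0+1=3, FN=0+1+0+0+1=2 → 28/33 = 0.8485
  fear: TP=10, FP=1+1+0+1+0=3, FN=0+0+1+0+1=2 → 20/25 = 0.8000
  surprise: TP=19, FP=1+2+0+0+1=4, FN=1+0+0+1+4=6 → 38/48 = 0.7917
  disgust: TP=17, FP=5+1+1+1+4=12, FN=1+1+1+0+1=4 → 34/50 = 0.6800
Weighted-F1 score = Σ (supportᵢ/N)·F1 scoreᵢ with N=114: (27/114)·0.7660 + (13/114)·0.7200 + (16/114)·0.8485 + (12/114)·0.8000 + (25/114)·0.7917 + (21/114)·0.6800 = 0.766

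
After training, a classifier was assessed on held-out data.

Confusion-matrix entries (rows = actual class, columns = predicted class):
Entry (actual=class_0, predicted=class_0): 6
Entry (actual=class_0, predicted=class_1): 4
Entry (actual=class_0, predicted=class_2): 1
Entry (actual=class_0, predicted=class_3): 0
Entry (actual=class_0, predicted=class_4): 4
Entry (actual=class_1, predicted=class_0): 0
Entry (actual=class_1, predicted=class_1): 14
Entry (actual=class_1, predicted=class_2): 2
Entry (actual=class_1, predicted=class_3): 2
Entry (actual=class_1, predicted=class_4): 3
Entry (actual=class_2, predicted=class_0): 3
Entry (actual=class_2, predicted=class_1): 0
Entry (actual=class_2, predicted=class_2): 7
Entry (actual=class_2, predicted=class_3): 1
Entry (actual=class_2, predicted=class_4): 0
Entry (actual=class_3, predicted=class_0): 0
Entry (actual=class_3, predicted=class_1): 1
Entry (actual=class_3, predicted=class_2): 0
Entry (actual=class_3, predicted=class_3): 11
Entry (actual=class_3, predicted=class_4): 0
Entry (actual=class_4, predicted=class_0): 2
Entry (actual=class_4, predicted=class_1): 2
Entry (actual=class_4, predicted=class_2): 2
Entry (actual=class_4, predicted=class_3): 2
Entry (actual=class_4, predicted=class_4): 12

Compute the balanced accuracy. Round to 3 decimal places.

0.644

Balanced accuracy = mean of per-class recall.
  class_0: recall = 6/15 = 0.4000
  class_1: recall = 14/21 = 0.6667
  class_2: recall = 7/11 = 0.6364
  class_3: recall = 11/12 = 0.9167
  class_4: recall = 12/20 = 0.6000
Mean = (0.4000 + 0.6667 + 0.6364 + 0.9167 + 0.6000) / 5 = 0.644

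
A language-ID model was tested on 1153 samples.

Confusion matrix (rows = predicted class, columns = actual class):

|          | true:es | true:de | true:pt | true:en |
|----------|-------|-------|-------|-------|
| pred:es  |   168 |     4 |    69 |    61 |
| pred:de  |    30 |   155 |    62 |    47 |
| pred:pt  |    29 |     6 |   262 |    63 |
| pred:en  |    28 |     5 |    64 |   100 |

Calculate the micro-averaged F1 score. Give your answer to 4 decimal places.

0.5941

Micro-averaging pools counts across classes: ΣTP=685, ΣFP=468, ΣFN=468.
Micro-F1 score = 2·TP/(2·TP+FP+FN) on pooled counts = 0.5941 (equals overall accuracy in single-label multiclass).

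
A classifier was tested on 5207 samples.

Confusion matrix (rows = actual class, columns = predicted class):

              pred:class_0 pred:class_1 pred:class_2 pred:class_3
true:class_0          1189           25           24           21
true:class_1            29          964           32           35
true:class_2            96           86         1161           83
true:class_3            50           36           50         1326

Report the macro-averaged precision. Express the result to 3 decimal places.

0.890

Per-class precision (TP/(TP+FP)):
  class_0: TP=1189, FP=29+96+50=175 → 1189/1364 = 0.8717
  class_1: TP=964, FP=25+86+36=147 → 964/1111 = 0.8677
  class_2: TP=1161, FP=24+32+50=106 → 1161/1267 = 0.9163
  class_3: TP=1326, FP=21+35+83=139 → 1326/1465 = 0.9051
Macro-precision = mean = (0.8717 + 0.8677 + 0.9163 + 0.9051) / 4 = 0.890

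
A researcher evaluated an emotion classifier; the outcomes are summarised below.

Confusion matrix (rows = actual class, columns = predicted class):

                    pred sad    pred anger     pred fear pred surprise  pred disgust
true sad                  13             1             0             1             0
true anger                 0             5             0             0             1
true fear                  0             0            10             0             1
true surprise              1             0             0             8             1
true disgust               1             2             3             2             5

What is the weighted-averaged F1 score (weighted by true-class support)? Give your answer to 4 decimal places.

0.7320

Per-class F1 score (2·TP/(2·TP+FP+FN)):
  sad: TP=13, FP=0+0+1+1=2, FN=1+0+1+0=2 → 26/30 = 0.86667
  anger: TP=5, FP=1+0+0+2=3, FN=0+0+0+1=1 → 10/14 = 0.71429
  fear: TP=10, FP=0+0+0+3=3, FN=0+0+0+1=1 → 20/24 = 0.83333
  surprise: TP=8, FP=1+0+0+2=3, FN=1+0+0+1=2 → 16/21 = 0.76190
  disgust: TP=5, FP=0+1+1+1=3, FN=1+2+3+2=8 → 10/21 = 0.47619
Weighted-F1 score = Σ (supportᵢ/N)·F1 scoreᵢ with N=55: (15/55)·0.86667 + (6/55)·0.71429 + (11/55)·0.83333 + (10/55)·0.76190 + (13/55)·0.47619 = 0.7320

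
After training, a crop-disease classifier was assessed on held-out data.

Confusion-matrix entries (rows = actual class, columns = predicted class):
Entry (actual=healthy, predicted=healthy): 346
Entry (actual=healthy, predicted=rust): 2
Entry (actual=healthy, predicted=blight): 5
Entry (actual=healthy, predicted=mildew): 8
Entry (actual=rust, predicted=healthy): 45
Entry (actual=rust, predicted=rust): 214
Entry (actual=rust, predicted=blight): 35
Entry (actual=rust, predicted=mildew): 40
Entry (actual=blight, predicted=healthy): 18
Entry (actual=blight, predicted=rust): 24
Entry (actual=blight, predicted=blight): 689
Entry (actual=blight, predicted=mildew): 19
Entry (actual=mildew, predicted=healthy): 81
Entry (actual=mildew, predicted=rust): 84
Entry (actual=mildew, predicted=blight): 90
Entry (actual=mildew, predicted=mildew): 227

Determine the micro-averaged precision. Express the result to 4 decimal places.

0.7660

Micro-averaging pools counts across classes: ΣTP=1476, ΣFP=451, ΣFN=451.
Micro-precision = TP/(TP+FP) on pooled counts = 0.7660 (equals overall accuracy in single-label multiclass).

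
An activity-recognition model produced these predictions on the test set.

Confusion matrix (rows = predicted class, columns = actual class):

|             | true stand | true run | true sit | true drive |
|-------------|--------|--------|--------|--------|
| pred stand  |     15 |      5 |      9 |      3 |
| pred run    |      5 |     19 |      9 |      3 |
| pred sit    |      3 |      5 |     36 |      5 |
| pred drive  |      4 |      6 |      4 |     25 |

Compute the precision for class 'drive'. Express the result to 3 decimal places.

0.641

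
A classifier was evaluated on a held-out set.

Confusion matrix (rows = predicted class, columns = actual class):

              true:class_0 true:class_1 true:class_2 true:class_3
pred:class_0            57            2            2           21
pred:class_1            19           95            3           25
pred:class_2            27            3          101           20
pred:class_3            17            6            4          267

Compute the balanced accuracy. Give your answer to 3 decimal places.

0.773

Balanced accuracy = mean of per-class recall.
  class_0: recall = 57/120 = 0.4750
  class_1: recall = 95/106 = 0.8962
  class_2: recall = 101/110 = 0.9182
  class_3: recall = 267/333 = 0.8018
Mean = (0.4750 + 0.8962 + 0.9182 + 0.8018) / 4 = 0.773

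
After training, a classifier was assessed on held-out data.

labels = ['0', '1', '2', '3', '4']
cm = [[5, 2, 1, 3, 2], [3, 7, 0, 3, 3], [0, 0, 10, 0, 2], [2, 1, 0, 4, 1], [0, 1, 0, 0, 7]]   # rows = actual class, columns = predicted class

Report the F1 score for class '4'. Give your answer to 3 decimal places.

0.609

One-vs-rest for '4': TP = diagonal; FP = other classes predicted '4'; FN = '4' predicted as other.
F1 score = 2·TP/(2·TP+FP+FN).
4: TP=7, FP=2+3+2+1=8, FN=0+1+0+0=1 → 14/23 = 0.6087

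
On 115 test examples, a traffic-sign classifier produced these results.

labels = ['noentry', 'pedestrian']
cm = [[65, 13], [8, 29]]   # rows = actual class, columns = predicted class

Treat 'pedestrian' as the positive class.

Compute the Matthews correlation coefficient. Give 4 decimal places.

MCC = (TP·TN − FP·FN) / √((TP+FP)(TP+FN)(TN+FP)(TN+FN))
Numerator = 29·65 − 13·8 = 1781
Denominator = √(42·37·78·73) = √8848476 = 2974.6388
MCC = 1781 / 2974.6388 = 0.5987

0.5987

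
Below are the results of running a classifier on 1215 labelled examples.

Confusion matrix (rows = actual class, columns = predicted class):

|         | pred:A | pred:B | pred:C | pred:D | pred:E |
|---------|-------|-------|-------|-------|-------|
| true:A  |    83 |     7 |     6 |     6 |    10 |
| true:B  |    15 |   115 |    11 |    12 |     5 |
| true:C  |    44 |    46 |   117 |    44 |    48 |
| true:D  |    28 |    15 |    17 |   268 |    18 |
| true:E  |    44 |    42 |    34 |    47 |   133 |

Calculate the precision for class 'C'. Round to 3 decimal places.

One-vs-rest for 'C': TP = diagonal; FP = other classes predicted 'C'; FN = 'C' predicted as other.
precision = TP/(TP+FP).
C: TP=117, FP=6+11+17+34=68 → 117/185 = 0.6324

0.632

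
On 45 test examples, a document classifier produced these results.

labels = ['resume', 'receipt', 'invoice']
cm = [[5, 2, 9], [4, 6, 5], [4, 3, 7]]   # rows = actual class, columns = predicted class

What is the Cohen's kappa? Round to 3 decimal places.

0.105

Observed agreement pₒ = trace/N = 18/45 = 0.4000
Expected agreement pₑ = Σ (rowᵢ·colᵢ)/N² = (16·13 + 15·11 + 14·21)/45² = 0.3294
κ = (pₒ − pₑ)/(1 − pₑ) = (0.4000 − 0.3294)/(1 − 0.3294) = 0.105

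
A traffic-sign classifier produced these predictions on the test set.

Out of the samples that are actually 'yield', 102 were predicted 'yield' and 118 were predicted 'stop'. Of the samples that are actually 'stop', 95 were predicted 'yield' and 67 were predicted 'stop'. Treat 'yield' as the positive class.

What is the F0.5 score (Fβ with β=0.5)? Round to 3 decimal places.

0.506

Fβ = (1+β²)·TP / ((1+β²)·TP + β²·FN + FP), with β²=1/4
= 1.25·102 / (1.25·102 + 0.25·118 + 95) = 0.506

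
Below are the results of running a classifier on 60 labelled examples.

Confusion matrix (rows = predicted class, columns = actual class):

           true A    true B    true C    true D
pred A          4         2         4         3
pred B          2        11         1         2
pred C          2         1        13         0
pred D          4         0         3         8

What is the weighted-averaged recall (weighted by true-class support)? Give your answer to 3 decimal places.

0.600

Per-class recall (TP/(TP+FN)):
  A: TP=4, FN=2+2+4=8 → 4/12 = 0.3333
  B: TP=11, FN=2+1+0=3 → 11/14 = 0.7857
  C: TP=13, FN=4+1+3=8 → 13/21 = 0.6190
  D: TP=8, FN=3+2+0=5 → 8/13 = 0.6154
Weighted-recall = Σ (supportᵢ/N)·recallᵢ with N=60: (12/60)·0.3333 + (14/60)·0.7857 + (21/60)·0.6190 + (13/60)·0.6154 = 0.600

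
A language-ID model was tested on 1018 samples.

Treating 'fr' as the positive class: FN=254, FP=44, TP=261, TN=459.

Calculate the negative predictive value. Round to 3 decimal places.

NPV = TN/(TN+FN) = 459/(459+254) = 0.644

0.644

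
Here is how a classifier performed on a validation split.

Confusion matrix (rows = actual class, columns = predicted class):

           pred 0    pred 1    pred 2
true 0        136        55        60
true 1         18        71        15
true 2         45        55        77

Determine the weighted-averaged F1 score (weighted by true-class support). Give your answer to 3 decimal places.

0.538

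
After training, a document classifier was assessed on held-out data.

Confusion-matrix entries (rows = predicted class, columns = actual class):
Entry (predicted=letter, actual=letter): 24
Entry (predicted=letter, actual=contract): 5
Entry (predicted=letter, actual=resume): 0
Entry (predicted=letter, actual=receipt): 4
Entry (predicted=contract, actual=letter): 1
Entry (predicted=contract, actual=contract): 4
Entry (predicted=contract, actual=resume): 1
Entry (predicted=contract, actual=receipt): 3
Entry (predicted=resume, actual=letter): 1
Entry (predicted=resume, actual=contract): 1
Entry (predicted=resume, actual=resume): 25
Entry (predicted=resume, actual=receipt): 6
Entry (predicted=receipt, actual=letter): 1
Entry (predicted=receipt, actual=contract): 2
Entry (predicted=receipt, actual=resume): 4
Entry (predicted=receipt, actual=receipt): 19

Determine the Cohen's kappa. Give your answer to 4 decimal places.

0.6031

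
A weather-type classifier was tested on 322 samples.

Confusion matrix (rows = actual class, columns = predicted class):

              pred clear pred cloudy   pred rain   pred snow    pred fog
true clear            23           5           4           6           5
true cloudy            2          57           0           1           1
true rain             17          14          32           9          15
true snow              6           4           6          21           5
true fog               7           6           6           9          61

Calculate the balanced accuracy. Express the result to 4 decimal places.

Balanced accuracy = mean of per-class recall.
  clear: recall = 23/43 = 0.53488
  cloudy: recall = 57/61 = 0.93443
  rain: recall = 32/87 = 0.36782
  snow: recall = 21/42 = 0.50000
  fog: recall = 61/89 = 0.68539
Mean = (0.53488 + 0.93443 + 0.36782 + 0.50000 + 0.68539) / 5 = 0.6045

0.6045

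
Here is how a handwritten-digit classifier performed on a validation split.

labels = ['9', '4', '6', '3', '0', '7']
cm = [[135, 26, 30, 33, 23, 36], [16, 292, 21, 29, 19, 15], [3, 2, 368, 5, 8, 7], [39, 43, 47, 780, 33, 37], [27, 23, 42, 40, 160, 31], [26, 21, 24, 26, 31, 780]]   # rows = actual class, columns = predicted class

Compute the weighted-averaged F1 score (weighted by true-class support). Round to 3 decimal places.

0.764

Per-class F1 score (2·TP/(2·TP+FP+FN)):
  9: TP=135, FP=16+3+39+27+26=111, FN=26+30+33+23+36=148 → 270/529 = 0.5104
  4: TP=292, FP=26+2+43+23+21=115, FN=16+21+29+19+15=100 → 584/799 = 0.7309
  6: TP=368, FP=30+21+47+42+24=164, FN=3+2+5+8+7=25 → 736/925 = 0.7957
  3: TP=780, FP=33+29+5+40+26=133, FN=39+43+47+33+37=199 → 1560/1892 = 0.8245
  0: TP=160, FP=23+19+8+33+31=114, FN=27+23+42+40+31=163 → 320/597 = 0.5360
  7: TP=780, FP=36+15+7+37+31=126, FN=26+21+24+26+31=128 → 1560/1814 = 0.8600
Weighted-F1 score = Σ (supportᵢ/N)·F1 scoreᵢ with N=3278: (283/3278)·0.5104 + (392/3278)·0.7309 + (393/3278)·0.7957 + (979/3278)·0.8245 + (323/3278)·0.5360 + (908/3278)·0.8600 = 0.764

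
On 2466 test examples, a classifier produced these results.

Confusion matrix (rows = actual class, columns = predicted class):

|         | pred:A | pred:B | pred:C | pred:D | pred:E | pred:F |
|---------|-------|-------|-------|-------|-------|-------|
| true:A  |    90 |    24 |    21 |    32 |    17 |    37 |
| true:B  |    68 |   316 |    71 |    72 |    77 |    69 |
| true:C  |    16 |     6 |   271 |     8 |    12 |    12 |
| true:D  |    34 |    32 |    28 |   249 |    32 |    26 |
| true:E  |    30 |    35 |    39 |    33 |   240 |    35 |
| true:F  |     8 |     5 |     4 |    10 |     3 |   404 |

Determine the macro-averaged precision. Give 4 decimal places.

Per-class precision (TP/(TP+FP)):
  A: TP=90, FP=68+16+34+30+8=156 → 90/246 = 0.36585
  B: TP=316, FP=24+6+32+35+5=102 → 316/418 = 0.75598
  C: TP=271, FP=21+71+28+39+4=163 → 271/434 = 0.62442
  D: TP=249, FP=32+72+8+33+10=155 → 249/404 = 0.61634
  E: TP=240, FP=17+77+12+32+3=141 → 240/381 = 0.62992
  F: TP=404, FP=37+69+12+26+35=179 → 404/583 = 0.69297
Macro-precision = mean = (0.36585 + 0.75598 + 0.62442 + 0.61634 + 0.62992 + 0.69297) / 6 = 0.6142

0.6142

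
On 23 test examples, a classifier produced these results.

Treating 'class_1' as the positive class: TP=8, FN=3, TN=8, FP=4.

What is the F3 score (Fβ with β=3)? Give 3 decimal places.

0.721

Fβ = (1+β²)·TP / ((1+β²)·TP + β²·FN + FP), with β²=9
= 10·8 / (10·8 + 9·3 + 4) = 0.721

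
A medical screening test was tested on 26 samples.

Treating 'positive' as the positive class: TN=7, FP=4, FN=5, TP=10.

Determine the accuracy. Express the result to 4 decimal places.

0.6538

Accuracy = (TP+TN)/N = (10+7)/26 = 0.6538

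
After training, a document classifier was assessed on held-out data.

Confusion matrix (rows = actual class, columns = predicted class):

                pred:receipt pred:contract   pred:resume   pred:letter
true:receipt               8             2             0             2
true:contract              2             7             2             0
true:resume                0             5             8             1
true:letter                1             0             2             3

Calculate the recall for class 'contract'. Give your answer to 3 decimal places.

0.636

Take TP from the diagonal, FP from the rest of the 'contract' prediction marginal, FN from the rest of the 'contract' actual marginal.
recall = TP/(TP+FN).
contract: TP=7, FN=2+2+0=4 → 7/11 = 0.6364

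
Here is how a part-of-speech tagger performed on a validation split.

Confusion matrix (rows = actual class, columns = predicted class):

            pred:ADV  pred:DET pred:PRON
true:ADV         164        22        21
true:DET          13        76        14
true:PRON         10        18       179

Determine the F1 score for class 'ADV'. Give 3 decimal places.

0.832

F1 score = 2·TP/(2·TP+FP+FN).
ADV: TP=164, FP=13+10=23, FN=22+21=43 → 328/394 = 0.8325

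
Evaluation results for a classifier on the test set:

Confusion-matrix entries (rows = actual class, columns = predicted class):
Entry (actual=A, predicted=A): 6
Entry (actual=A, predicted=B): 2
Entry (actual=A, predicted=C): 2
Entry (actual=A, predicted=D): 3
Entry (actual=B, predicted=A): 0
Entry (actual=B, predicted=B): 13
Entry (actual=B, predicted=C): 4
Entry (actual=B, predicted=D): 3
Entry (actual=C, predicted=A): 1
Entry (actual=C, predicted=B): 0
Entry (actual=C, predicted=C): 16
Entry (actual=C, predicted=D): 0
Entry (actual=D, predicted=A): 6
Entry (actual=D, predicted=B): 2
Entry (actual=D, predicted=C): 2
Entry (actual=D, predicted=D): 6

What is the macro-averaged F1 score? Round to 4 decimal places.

Per-class F1 score (2·TP/(2·TP+FP+FN)):
  A: TP=6, FP=0+1+6=7, FN=2+2+3=7 → 12/26 = 0.46154
  B: TP=13, FP=2+0+2=4, FN=0+4+3=7 → 26/37 = 0.70270
  C: TP=16, FP=2+4+2=8, FN=1+0+0=1 → 32/41 = 0.78049
  D: TP=6, FP=3+3+0=6, FN=6+2+2=10 → 12/28 = 0.42857
Macro-F1 score = mean = (0.46154 + 0.70270 + 0.78049 + 0.42857) / 4 = 0.5933

0.5933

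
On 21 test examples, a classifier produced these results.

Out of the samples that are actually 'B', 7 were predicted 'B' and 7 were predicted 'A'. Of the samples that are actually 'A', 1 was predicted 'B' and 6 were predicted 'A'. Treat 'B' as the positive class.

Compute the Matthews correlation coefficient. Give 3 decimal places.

0.347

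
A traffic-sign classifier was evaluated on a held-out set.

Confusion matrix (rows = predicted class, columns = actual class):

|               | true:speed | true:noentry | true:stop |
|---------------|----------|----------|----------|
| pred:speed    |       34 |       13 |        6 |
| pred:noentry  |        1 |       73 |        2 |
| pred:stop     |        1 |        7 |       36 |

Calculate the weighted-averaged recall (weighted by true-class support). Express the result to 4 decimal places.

Per-class recall (TP/(TP+FN)):
  speed: TP=34, FN=1+1=2 → 34/36 = 0.94444
  noentry: TP=73, FN=13+7=20 → 73/93 = 0.78495
  stop: TP=36, FN=6+2=8 → 36/44 = 0.81818
Weighted-recall = Σ (supportᵢ/N)·recallᵢ with N=173: (36/173)·0.94444 + (93/173)·0.78495 + (44/173)·0.81818 = 0.8266

0.8266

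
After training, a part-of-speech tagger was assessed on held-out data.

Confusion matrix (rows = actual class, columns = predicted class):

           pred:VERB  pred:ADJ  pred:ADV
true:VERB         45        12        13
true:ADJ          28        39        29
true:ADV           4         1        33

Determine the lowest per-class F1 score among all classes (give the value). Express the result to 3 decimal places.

Per-class F1 score (2·TP/(2·TP+FP+FN)):
  VERB: TP=45, FP=28+4=32, FN=12+13=25 → 90/147 = 0.6122
  ADJ: TP=39, FP=12+1=13, FN=28+29=57 → 78/148 = 0.5270
  ADV: TP=33, FP=13+29=42, FN=4+1=5 → 66/113 = 0.5841
Lowest is class 'ADJ' with F1 score = 0.527.

0.527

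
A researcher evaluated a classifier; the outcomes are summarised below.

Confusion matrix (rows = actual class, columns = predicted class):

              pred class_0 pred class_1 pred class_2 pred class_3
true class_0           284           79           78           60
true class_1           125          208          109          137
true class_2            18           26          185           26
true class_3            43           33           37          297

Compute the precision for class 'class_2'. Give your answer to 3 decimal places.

0.452

precision = TP/(TP+FP).
class_2: TP=185, FP=78+109+37=224 → 185/409 = 0.4523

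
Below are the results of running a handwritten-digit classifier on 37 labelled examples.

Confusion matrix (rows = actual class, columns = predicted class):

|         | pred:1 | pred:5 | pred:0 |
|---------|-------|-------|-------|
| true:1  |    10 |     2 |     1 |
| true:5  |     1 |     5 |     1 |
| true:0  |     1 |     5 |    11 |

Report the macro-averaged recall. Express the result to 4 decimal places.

Per-class recall (TP/(TP+FN)):
  1: TP=10, FN=2+1=3 → 10/13 = 0.76923
  5: TP=5, FN=1+1=2 → 5/7 = 0.71429
  0: TP=11, FN=1+5=6 → 11/17 = 0.64706
Macro-recall = mean = (0.76923 + 0.71429 + 0.64706) / 3 = 0.7102

0.7102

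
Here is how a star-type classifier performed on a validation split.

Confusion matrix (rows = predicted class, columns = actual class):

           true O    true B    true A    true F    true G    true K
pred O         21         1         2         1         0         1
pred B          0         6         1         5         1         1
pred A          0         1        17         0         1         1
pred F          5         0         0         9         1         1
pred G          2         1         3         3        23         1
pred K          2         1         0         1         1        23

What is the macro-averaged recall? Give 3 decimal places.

0.698

Per-class recall (TP/(TP+FN)):
  O: TP=21, FN=0+0+5+2+2=9 → 21/30 = 0.7000
  B: TP=6, FN=1+1+0+1+1=4 → 6/10 = 0.6000
  A: TP=17, FN=2+1+0+3+0=6 → 17/23 = 0.7391
  F: TP=9, FN=1+5+0+3+1=10 → 9/19 = 0.4737
  G: TP=23, FN=0+1+1+1+1=4 → 23/27 = 0.8519
  K: TP=23, FN=1+1+1+1+1=5 → 23/28 = 0.8214
Macro-recall = mean = (0.7000 + 0.6000 + 0.7391 + 0.4737 + 0.8519 + 0.8214) / 6 = 0.698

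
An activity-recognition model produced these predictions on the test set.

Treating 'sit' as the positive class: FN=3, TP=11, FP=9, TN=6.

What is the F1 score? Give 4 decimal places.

Precision = TP/(TP+FP) = 11/20 = 0.5500
Recall = TP/(TP+FN) = 11/14 = 0.7857
F1 = 2·TP/(2·TP+FP+FN) = 22/34 = 0.6471

0.6471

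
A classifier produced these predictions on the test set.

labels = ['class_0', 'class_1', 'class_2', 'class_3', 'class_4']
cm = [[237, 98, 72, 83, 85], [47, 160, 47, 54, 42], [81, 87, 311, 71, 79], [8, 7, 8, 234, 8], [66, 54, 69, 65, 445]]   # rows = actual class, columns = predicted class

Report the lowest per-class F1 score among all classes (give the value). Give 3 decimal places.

0.423

Per-class F1 score (2·TP/(2·TP+FP+FN)):
  class_0: TP=237, FP=47+81+8+66=202, FN=98+72+83+85=338 → 474/1014 = 0.4675
  class_1: TP=160, FP=98+87+7+54=246, FN=47+47+54+42=190 → 320/756 = 0.4233
  class_2: TP=311, FP=72+47+8+69=196, FN=81+87+71+79=318 → 622/1136 = 0.5475
  class_3: TP=234, FP=83+54+71+65=273, FN=8+7+8+8=31 → 468/772 = 0.6062
  class_4: TP=445, FP=85+42+79+8=214, FN=66+54+69+65=254 → 890/1358 = 0.6554
Lowest is class 'class_1' with F1 score = 0.423.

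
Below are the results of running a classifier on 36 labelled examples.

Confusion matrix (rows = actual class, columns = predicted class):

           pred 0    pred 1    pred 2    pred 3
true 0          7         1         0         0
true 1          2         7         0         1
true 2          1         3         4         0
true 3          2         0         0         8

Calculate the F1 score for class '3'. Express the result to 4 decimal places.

0.8421

Treat '3' as positive and all other classes as negative.
F1 score = 2·TP/(2·TP+FP+FN).
3: TP=8, FP=0+1+0=1, FN=2+0+0=2 → 16/19 = 0.84211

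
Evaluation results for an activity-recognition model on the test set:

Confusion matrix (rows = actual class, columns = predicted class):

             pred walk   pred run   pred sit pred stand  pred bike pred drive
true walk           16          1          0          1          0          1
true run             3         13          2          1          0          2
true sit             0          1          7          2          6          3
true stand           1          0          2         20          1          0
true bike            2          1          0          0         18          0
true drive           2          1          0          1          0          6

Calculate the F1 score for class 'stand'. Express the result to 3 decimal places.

F1 score = 2·TP/(2·TP+FP+FN).
stand: TP=20, FP=1+1+2+0+1=5, FN=1+0+2+1+0=4 → 40/49 = 0.8163

0.816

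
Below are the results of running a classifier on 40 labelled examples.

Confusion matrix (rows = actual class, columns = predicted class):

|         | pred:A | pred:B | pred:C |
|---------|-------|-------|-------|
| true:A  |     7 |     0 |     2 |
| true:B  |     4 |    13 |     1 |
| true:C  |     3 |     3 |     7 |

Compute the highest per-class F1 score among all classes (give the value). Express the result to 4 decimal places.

0.7647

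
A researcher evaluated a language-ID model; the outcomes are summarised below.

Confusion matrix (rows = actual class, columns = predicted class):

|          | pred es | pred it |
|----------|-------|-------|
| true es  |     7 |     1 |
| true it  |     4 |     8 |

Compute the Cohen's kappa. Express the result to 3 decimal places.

Observed agreement pₒ = trace/N = 15/20 = 0.7500
Expected agreement pₑ = Σ (rowᵢ·colᵢ)/N² = (8·11 + 12·9)/20² = 0.4900
κ = (pₒ − pₑ)/(1 − pₑ) = (0.7500 − 0.4900)/(1 − 0.4900) = 0.510

0.510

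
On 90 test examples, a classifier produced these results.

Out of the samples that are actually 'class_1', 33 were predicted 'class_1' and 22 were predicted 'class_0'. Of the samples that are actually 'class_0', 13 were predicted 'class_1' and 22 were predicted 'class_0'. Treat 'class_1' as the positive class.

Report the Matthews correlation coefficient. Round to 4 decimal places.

0.2229

MCC = (TP·TN − FP·FN) / √((TP+FP)(TP+FN)(TN+FP)(TN+FN))
Numerator = 33·22 − 13·22 = 440
Denominator = √(46·55·35·44) = √3896200 = 1973.8794
MCC = 440 / 1973.8794 = 0.2229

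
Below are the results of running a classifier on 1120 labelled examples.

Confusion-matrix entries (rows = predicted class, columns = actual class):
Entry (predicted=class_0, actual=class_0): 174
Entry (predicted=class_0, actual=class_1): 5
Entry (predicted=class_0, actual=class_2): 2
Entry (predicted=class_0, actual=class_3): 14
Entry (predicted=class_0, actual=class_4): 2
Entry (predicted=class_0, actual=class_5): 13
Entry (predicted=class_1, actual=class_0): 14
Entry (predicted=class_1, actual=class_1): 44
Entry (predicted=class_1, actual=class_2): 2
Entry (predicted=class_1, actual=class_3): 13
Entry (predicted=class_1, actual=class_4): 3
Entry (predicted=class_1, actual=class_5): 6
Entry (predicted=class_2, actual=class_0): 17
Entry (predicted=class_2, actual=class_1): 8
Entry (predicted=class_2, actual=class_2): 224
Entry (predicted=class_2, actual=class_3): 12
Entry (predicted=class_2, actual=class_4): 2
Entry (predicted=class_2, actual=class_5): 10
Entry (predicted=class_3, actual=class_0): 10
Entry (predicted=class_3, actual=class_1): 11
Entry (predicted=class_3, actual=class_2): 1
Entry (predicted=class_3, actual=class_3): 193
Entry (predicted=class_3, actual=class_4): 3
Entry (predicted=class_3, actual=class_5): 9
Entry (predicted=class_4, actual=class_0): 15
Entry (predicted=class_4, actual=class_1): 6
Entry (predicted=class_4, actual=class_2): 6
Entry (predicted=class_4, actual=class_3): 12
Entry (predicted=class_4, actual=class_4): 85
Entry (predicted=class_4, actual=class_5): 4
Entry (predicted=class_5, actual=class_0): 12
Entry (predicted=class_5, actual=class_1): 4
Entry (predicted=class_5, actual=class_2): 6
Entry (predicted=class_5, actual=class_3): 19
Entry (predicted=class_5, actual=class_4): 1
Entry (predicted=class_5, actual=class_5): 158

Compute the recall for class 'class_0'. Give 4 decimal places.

One-vs-rest for 'class_0': TP = diagonal; FP = other classes predicted 'class_0'; FN = 'class_0' predicted as other.
recall = TP/(TP+FN).
class_0: TP=174, FN=14+17+10+15+12=68 → 174/242 = 0.71901

0.7190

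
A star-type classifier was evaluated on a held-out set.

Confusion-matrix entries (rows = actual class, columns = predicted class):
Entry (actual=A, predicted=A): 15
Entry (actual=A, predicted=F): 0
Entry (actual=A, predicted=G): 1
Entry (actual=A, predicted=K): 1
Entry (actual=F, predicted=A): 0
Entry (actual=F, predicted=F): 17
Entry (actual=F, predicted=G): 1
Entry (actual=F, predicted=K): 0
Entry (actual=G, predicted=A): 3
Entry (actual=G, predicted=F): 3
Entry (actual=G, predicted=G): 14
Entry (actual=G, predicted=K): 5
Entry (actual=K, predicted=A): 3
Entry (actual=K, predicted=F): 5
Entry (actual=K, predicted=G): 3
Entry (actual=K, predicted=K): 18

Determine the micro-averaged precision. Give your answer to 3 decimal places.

0.719

Micro-averaging pools counts across classes: ΣTP=64, ΣFP=25, ΣFN=25.
Micro-precision = TP/(TP+FP) on pooled counts = 0.719 (equals overall accuracy in single-label multiclass).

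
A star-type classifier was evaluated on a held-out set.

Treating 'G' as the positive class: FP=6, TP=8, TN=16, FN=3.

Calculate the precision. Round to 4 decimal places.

Precision = TP/(TP+FP) = 8/(8+6) = 8/14 = 0.5714

0.5714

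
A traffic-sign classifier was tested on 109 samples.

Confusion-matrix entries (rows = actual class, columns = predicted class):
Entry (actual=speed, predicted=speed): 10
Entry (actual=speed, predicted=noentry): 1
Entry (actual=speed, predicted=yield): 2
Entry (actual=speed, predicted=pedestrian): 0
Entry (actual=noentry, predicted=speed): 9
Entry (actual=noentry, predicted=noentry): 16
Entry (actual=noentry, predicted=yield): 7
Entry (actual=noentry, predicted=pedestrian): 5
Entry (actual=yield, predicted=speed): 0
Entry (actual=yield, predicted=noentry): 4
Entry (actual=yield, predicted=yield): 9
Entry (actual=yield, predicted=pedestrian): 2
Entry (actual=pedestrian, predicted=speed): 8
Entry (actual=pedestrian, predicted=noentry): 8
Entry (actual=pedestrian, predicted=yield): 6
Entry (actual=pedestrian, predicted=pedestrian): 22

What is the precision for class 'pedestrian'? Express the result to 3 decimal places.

0.759

Treat 'pedestrian' as positive and all other classes as negative.
precision = TP/(TP+FP).
pedestrian: TP=22, FP=0+5+2=7 → 22/29 = 0.7586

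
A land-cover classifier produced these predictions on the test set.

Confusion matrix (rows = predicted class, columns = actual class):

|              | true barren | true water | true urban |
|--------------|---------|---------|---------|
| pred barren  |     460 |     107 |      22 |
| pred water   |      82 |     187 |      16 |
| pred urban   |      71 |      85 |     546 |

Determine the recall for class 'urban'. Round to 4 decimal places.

recall = TP/(TP+FN).
urban: TP=546, FN=22+16=38 → 546/584 = 0.93493

0.9349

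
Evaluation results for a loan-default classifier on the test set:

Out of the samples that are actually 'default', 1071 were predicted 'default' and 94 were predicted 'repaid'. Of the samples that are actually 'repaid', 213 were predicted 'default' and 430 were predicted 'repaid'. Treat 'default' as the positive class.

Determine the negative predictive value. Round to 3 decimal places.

NPV = TN/(TN+FN) = 430/(430+94) = 0.821

0.821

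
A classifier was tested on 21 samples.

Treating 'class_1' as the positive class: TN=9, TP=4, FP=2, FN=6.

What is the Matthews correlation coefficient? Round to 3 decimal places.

0.241

MCC = (TP·TN − FP·FN) / √((TP+FP)(TP+FN)(TN+FP)(TN+FN))
Numerator = 4·9 − 2·6 = 24
Denominator = √(6·10·11·15) = √9900 = 99.4987
MCC = 24 / 99.4987 = 0.241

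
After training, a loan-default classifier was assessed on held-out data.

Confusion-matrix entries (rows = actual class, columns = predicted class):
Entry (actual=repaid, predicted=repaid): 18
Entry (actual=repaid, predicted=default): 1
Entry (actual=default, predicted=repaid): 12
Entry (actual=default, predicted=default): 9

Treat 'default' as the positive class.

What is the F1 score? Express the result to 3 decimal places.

Precision = TP/(TP+FP) = 9/10 = 0.9000
Recall = TP/(TP+FN) = 9/21 = 0.4286
F1 = 2·TP/(2·TP+FP+FN) = 18/31 = 0.581

0.581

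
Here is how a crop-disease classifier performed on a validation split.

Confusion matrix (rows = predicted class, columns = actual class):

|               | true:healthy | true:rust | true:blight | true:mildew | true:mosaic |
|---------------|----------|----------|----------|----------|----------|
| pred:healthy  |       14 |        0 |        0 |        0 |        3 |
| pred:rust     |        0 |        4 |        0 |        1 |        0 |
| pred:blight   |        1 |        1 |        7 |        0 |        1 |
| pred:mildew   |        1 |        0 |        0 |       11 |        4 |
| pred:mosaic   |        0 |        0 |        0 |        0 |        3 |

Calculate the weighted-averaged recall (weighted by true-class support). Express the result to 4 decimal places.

Per-class recall (TP/(TP+FN)):
  healthy: TP=14, FN=0+1+1+0=2 → 14/16 = 0.87500
  rust: TP=4, FN=0+1+0+0=1 → 4/5 = 0.80000
  blight: TP=7, FN=0+0+0+0=0 → 7/7 = 1.00000
  mildew: TP=11, FN=0+1+0+0=1 → 11/12 = 0.91667
  mosaic: TP=3, FN=3+0+1+4=8 → 3/11 = 0.27273
Weighted-recall = Σ (supportᵢ/N)·recallᵢ with N=51: (16/51)·0.87500 + (5/51)·0.80000 + (7/51)·1.00000 + (12/51)·0.91667 + (11/51)·0.27273 = 0.7647

0.7647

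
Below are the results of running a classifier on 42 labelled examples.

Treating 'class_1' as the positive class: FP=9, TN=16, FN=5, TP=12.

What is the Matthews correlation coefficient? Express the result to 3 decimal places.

MCC = (TP·TN − FP·FN) / √((TP+FP)(TP+FN)(TN+FP)(TN+FN))
Numerator = 12·16 − 9·5 = 147
Denominator = √(21·17·25·21) = √187425 = 432.9261
MCC = 147 / 432.9261 = 0.340

0.340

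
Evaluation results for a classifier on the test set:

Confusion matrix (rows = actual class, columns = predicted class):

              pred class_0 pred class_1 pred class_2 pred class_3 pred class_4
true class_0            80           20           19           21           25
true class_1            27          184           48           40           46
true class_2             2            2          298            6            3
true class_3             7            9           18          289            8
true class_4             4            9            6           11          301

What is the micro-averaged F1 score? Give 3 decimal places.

Micro-averaging pools counts across classes: ΣTP=1152, ΣFP=331, ΣFN=331.
Micro-F1 score = 2·TP/(2·TP+FP+FN) on pooled counts = 0.777 (equals overall accuracy in single-label multiclass).

0.777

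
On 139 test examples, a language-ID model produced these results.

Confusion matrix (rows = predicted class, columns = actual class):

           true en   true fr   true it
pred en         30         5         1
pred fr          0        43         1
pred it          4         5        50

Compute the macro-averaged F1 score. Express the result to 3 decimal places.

0.882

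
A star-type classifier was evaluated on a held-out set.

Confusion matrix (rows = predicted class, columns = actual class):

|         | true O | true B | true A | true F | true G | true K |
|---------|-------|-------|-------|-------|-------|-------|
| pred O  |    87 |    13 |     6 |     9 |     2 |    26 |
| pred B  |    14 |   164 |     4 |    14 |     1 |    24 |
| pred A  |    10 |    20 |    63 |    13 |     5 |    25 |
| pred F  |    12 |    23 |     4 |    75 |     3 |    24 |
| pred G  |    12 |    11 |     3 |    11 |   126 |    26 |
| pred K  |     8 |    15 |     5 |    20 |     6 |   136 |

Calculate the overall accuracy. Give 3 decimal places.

Accuracy = trace / total = (87+164+63+75+126+136=651) / 1020 = 651/1020 = 0.638

0.638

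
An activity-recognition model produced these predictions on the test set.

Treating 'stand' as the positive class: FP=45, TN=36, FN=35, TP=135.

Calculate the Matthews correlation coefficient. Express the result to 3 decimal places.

0.248

MCC = (TP·TN − FP·FN) / √((TP+FP)(TP+FN)(TN+FP)(TN+FN))
Numerator = 135·36 − 45·35 = 3285
Denominator = √(180·170·81·71) = √175980600 = 13265.7680
MCC = 3285 / 13265.7680 = 0.248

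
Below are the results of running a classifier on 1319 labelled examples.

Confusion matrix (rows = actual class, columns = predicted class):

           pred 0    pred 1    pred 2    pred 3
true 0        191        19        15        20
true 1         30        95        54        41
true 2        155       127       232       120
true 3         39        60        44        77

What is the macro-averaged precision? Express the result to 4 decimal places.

Per-class precision (TP/(TP+FP)):
  0: TP=191, FP=30+155+39=224 → 191/415 = 0.46024
  1: TP=95, FP=19+127+60=206 → 95/301 = 0.31561
  2: TP=232, FP=15+54+44=113 → 232/345 = 0.67246
  3: TP=77, FP=20+41+120=181 → 77/258 = 0.29845
Macro-precision = mean = (0.46024 + 0.31561 + 0.67246 + 0.29845) / 4 = 0.4367

0.4367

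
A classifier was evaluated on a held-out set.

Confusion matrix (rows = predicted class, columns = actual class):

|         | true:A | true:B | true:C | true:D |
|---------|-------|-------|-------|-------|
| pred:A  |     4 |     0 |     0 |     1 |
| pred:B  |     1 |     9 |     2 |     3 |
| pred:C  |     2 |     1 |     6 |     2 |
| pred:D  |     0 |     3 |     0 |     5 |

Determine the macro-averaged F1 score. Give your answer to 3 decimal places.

Per-class F1 score (2·TP/(2·TP+FP+FN)):
  A: TP=4, FP=0+0+1=1, FN=1+2+0=3 → 8/12 = 0.6667
  B: TP=9, FP=1+2+3=6, FN=0+1+3=4 → 18/28 = 0.6429
  C: TP=6, FP=2+1+2=5, FN=0+2+0=2 → 12/19 = 0.6316
  D: TP=5, FP=0+3+0=3, FN=1+3+2=6 → 10/19 = 0.5263
Macro-F1 score = mean = (0.6667 + 0.6429 + 0.6316 + 0.5263) / 4 = 0.617

0.617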